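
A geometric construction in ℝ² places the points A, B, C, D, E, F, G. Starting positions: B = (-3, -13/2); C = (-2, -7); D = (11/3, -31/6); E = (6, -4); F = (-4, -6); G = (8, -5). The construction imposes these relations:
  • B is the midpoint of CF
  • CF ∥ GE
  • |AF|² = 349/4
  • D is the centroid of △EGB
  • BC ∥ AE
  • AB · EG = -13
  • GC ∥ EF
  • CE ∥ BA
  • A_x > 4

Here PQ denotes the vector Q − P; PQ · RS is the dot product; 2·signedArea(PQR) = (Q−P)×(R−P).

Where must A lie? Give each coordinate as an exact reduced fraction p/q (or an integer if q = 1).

1. A_x = 5  [BC ∥ AE ∩ CE ∥ BA]
2. A_y = -7/2  [BC ∥ AE ∩ CE ∥ BA]
   → A = (5, -7/2)

A = (5, -7/2)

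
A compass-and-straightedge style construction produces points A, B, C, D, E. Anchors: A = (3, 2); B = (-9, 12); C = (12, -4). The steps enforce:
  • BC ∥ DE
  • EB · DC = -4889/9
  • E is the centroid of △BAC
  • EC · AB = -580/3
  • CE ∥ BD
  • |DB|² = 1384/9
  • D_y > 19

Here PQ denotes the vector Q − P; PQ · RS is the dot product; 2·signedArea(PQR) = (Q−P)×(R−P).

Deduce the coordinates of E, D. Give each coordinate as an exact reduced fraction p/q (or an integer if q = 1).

1. E_x = 2  [E is the centroid of △BAC]
2. E_y = 10/3  [E is the centroid of △BAC]
   → E = (2, 10/3)
3. D_x = -19  [BC ∥ DE ∩ CE ∥ BD]
4. D_y = 58/3  [BC ∥ DE ∩ CE ∥ BD]
   → D = (-19, 58/3)

D = (-19, 58/3)
E = (2, 10/3)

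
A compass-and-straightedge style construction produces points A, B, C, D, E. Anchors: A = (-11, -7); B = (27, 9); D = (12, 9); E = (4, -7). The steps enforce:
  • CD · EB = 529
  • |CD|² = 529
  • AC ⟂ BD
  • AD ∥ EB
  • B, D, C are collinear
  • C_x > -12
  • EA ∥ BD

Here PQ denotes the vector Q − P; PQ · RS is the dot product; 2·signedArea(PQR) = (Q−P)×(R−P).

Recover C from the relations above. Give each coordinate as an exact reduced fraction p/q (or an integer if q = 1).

C = (-11, 9)

1. C_x = -11  [B, D, C are collinear ∩ AC ⟂ BD]
2. C_y = 9  [B, D, C are collinear ∩ AC ⟂ BD]
   → C = (-11, 9)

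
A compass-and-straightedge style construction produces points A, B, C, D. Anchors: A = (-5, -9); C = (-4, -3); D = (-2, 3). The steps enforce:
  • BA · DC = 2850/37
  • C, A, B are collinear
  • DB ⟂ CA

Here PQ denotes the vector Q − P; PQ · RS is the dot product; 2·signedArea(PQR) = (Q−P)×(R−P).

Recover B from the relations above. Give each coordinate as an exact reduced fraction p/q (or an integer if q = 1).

1. B_x = -110/37  [C, A, B are collinear ∩ DB ⟂ CA]
2. B_y = 117/37  [C, A, B are collinear ∩ DB ⟂ CA]
   → B = (-110/37, 117/37)

B = (-110/37, 117/37)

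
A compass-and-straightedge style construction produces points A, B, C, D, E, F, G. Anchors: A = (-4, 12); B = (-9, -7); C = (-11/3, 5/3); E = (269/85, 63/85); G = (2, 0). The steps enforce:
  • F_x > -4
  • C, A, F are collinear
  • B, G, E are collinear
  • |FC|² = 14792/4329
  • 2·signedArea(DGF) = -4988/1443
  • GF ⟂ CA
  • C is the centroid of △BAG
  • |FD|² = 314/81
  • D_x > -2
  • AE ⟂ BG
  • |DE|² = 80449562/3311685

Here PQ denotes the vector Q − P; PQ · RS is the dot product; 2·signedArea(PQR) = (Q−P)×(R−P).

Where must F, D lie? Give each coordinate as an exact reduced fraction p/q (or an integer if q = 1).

D = (-7610/4329, 2144/4329)
F = (-1735/481, -87/481)

1. F_x = -1735/481  [C, A, F are collinear ∩ GF ⟂ CA]
2. F_y = -87/481  [C, A, F are collinear ∩ GF ⟂ CA]
   → F = (-1735/481, -87/481)
3. D_x = -7610/4329  [line 87/481·x + -2697/481·y + 4466/1443 = 0 ∩ |FD|² = 314/81]
4. D_y = 2144/4329  [line 87/481·x + -2697/481·y + 4466/1443 = 0 ∩ |FD|² = 314/81]
   → D = (-7610/4329, 2144/4329)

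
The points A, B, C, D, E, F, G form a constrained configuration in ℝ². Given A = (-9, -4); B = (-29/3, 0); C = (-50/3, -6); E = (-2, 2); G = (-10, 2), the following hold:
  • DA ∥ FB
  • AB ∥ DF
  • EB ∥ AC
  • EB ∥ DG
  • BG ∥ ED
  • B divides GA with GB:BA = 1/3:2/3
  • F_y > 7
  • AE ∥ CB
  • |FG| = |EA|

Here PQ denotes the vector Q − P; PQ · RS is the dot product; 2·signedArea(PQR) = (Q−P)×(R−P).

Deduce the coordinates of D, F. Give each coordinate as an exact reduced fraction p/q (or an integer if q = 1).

1. D_x = -7/3  [EB ∥ DG ∩ BG ∥ ED]
2. D_y = 4  [EB ∥ DG ∩ BG ∥ ED]
   → D = (-7/3, 4)
3. F_x = -3  [DA ∥ FB ∩ AB ∥ DF]
4. F_y = 8  [DA ∥ FB ∩ AB ∥ DF]
   → F = (-3, 8)

D = (-7/3, 4)
F = (-3, 8)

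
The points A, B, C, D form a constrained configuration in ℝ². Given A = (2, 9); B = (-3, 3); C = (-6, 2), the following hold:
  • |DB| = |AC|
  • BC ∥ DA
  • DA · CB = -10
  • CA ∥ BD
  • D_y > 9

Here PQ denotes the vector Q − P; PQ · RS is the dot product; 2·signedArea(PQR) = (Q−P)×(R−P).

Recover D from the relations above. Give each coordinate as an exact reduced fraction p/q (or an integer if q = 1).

D = (5, 10)

1. D_x = 5  [BC ∥ DA ∩ CA ∥ BD]
2. D_y = 10  [BC ∥ DA ∩ CA ∥ BD]
   → D = (5, 10)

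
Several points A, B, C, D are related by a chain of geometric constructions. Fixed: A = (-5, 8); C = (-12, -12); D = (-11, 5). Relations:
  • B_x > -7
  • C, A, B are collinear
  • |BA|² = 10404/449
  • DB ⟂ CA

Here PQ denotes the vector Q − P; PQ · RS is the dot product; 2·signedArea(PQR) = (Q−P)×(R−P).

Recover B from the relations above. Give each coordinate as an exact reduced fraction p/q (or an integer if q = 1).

B = (-2959/449, 1552/449)

1. B_x = -2959/449  [C, A, B are collinear ∩ DB ⟂ CA]
2. B_y = 1552/449  [C, A, B are collinear ∩ DB ⟂ CA]
   → B = (-2959/449, 1552/449)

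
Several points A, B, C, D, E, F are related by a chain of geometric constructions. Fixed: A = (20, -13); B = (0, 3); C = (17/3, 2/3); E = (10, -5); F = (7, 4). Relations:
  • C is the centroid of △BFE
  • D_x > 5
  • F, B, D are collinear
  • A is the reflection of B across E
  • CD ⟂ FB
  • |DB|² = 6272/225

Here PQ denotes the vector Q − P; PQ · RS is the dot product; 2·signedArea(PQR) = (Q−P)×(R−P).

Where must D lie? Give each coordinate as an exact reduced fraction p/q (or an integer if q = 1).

D = (392/75, 281/75)

1. D_x = 392/75  [F, B, D are collinear ∩ CD ⟂ FB]
2. D_y = 281/75  [F, B, D are collinear ∩ CD ⟂ FB]
   → D = (392/75, 281/75)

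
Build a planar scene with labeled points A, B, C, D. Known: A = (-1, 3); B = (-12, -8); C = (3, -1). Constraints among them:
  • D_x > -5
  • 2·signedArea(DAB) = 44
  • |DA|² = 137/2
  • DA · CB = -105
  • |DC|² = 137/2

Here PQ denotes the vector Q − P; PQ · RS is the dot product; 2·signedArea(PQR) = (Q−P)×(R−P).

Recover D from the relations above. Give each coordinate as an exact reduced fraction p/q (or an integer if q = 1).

1. D_x = -9/2  [DA · CB = -105 ∩ 2·signedArea(DAB) = 44]
2. D_y = -9/2  [DA · CB = -105 ∩ 2·signedArea(DAB) = 44]
   → D = (-9/2, -9/2)

D = (-9/2, -9/2)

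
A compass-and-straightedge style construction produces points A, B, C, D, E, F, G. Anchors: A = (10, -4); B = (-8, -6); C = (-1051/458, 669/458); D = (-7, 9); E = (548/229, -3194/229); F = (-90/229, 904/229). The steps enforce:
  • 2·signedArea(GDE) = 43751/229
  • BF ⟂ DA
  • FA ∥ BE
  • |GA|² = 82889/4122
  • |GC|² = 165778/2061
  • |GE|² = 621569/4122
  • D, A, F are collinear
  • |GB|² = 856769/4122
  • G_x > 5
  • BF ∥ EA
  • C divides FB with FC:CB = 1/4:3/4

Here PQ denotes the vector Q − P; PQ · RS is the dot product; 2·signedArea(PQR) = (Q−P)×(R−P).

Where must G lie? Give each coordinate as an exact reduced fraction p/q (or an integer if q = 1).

1. G_x = 2703/458  [line 5255/229·x + 2151/229·y + -26325/229 = 0 ∩ |GB|² = 856769/4122]
2. G_y = -2995/1374  [line 5255/229·x + 2151/229·y + -26325/229 = 0 ∩ |GB|² = 856769/4122]
   → G = (2703/458, -2995/1374)

G = (2703/458, -2995/1374)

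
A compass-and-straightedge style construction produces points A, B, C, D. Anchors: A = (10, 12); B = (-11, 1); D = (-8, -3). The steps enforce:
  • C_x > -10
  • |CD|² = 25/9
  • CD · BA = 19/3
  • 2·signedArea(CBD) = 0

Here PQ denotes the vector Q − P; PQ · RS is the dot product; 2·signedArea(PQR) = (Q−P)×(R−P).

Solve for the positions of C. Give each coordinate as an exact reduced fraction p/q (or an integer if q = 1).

C = (-9, -5/3)

1. C_x = -9  [2·signedArea(CBD) = 0 ∩ CD · BA = 19/3]
2. C_y = -5/3  [2·signedArea(CBD) = 0 ∩ CD · BA = 19/3]
   → C = (-9, -5/3)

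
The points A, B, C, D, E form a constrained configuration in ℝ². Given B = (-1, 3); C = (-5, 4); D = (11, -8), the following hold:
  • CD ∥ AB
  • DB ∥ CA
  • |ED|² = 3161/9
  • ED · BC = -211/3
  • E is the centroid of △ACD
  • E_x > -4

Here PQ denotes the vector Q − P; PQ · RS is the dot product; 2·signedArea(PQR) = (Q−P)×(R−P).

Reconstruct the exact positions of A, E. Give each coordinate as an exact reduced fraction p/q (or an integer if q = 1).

A = (-17, 15)
E = (-11/3, 11/3)

1. A_x = -17  [CD ∥ AB ∩ DB ∥ CA]
2. A_y = 15  [CD ∥ AB ∩ DB ∥ CA]
   → A = (-17, 15)
3. E_x = -11/3  [E is the centroid of △ACD]
4. E_y = 11/3  [E is the centroid of △ACD]
   → E = (-11/3, 11/3)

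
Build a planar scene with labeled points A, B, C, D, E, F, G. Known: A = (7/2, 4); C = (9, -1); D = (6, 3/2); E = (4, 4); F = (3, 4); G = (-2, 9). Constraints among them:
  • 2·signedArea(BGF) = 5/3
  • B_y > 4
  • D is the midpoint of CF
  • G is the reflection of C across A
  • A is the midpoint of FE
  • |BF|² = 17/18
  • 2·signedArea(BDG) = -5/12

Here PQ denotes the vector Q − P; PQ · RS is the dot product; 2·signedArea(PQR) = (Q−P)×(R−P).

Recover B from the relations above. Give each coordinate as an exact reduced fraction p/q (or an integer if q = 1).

B = (5/2, 29/6)

1. B_x = 5/2  [2·signedArea(BDG) = -5/12 ∩ 2·signedArea(BGF) = 5/3]
2. B_y = 29/6  [2·signedArea(BDG) = -5/12 ∩ 2·signedArea(BGF) = 5/3]
   → B = (5/2, 29/6)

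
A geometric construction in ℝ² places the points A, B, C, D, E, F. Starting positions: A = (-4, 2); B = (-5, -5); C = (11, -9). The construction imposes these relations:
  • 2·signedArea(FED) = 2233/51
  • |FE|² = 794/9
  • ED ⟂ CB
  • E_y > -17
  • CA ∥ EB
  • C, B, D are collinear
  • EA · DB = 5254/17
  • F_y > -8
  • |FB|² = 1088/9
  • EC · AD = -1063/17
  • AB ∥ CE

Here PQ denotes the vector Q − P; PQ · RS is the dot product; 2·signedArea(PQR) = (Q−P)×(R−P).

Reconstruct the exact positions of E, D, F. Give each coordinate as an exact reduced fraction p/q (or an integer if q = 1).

1. E_x = 10  [CA ∥ EB ∩ AB ∥ CE]
2. E_y = -16  [CA ∥ EB ∩ AB ∥ CE]
   → E = (10, -16)
3. D_x = 199/17  [C, B, D are collinear ∩ ED ⟂ CB]
4. D_y = -156/17  [C, B, D are collinear ∩ ED ⟂ CB]
   → D = (199/17, -156/17)
5. F_x = 17/3  [line -116/17·x + 29/17·y + 2639/51 = 0 ∩ |FB|² = 1088/9]
6. F_y = -23/3  [line -116/17·x + 29/17·y + 2639/51 = 0 ∩ |FB|² = 1088/9]
   → F = (17/3, -23/3)

D = (199/17, -156/17)
E = (10, -16)
F = (17/3, -23/3)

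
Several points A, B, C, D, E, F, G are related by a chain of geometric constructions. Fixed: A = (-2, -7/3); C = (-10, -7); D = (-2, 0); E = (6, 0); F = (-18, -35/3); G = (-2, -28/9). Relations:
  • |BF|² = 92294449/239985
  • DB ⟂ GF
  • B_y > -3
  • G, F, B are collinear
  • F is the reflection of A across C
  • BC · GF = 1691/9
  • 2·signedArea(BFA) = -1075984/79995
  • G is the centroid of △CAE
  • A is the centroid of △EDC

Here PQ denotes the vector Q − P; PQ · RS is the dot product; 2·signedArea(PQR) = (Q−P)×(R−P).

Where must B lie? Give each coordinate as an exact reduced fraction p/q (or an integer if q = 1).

B = (-18834/26665, -64512/26665)

1. B_x = -18834/26665  [G, F, B are collinear ∩ DB ⟂ GF]
2. B_y = -64512/26665  [G, F, B are collinear ∩ DB ⟂ GF]
   → B = (-18834/26665, -64512/26665)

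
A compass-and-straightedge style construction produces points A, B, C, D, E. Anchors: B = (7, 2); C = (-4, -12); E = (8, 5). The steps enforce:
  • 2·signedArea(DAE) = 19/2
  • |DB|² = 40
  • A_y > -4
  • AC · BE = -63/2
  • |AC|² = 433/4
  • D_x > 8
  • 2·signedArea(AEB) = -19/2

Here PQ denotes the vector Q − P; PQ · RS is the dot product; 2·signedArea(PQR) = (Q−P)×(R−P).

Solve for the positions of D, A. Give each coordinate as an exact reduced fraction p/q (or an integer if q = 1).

A = (2, -7/2)
D = (9, 8)

1. A_x = 2  [AC · BE = -63/2 ∩ 2·signedArea(AEB) = -19/2]
2. A_y = -7/2  [AC · BE = -63/2 ∩ 2·signedArea(AEB) = -19/2]
   → A = (2, -7/2)
3. D_x = 9  [line -17/2·x + 6·y + 57/2 = 0 ∩ |DB|² = 40]
4. D_y = 8  [line -17/2·x + 6·y + 57/2 = 0 ∩ |DB|² = 40]
   → D = (9, 8)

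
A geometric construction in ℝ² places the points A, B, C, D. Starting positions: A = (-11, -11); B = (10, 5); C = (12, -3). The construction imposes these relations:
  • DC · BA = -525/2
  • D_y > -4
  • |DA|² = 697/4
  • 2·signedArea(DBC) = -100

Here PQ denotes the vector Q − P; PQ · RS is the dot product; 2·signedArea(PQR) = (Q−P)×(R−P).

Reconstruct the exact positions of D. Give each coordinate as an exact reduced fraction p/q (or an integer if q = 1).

1. D_x = -1/2  [2·signedArea(DBC) = -100 ∩ DC · BA = -525/2]
2. D_y = -3  [2·signedArea(DBC) = -100 ∩ DC · BA = -525/2]
   → D = (-1/2, -3)

D = (-1/2, -3)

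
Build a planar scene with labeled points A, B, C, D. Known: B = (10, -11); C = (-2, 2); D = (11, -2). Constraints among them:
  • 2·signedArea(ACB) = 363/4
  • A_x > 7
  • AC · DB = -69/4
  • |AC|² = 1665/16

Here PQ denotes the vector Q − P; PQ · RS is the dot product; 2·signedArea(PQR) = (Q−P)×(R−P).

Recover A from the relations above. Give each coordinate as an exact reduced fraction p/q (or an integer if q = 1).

1. A_x = 31/4  [2·signedArea(ACB) = 363/4 ∩ AC · DB = -69/4]
2. A_y = -1  [2·signedArea(ACB) = 363/4 ∩ AC · DB = -69/4]
   → A = (31/4, -1)

A = (31/4, -1)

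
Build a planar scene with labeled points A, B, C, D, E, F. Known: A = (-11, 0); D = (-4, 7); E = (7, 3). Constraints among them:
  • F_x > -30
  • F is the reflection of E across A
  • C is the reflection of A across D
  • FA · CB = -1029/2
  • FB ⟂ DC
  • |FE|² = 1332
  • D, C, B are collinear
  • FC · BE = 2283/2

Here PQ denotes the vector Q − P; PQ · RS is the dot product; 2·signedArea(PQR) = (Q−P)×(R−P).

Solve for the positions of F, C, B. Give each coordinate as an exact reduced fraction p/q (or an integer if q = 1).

1. F_x = -29  [F is the reflection of E across A]
2. F_y = -3  [F is the reflection of E across A]
   → F = (-29, -3)
3. C_x = 3  [C is the reflection of A across D]
4. C_y = 14  [C is the reflection of A across D]
   → C = (3, 14)
5. B_x = -43/2  [D, C, B are collinear ∩ FB ⟂ DC]
6. B_y = -21/2  [D, C, B are collinear ∩ FB ⟂ DC]
   → B = (-43/2, -21/2)

B = (-43/2, -21/2)
C = (3, 14)
F = (-29, -3)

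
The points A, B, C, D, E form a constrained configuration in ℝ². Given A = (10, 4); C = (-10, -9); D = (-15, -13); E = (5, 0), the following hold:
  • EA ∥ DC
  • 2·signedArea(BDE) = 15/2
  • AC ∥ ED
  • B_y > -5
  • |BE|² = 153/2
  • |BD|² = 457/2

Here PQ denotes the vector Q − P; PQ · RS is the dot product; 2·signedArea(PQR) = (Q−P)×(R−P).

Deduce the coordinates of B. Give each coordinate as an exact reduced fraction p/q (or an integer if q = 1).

1. B_x = -5/2  [line -13·x + 20·y + 115/2 = 0 ∩ |BD|² = 457/2]
2. B_y = -9/2  [line -13·x + 20·y + 115/2 = 0 ∩ |BD|² = 457/2]
   → B = (-5/2, -9/2)

B = (-5/2, -9/2)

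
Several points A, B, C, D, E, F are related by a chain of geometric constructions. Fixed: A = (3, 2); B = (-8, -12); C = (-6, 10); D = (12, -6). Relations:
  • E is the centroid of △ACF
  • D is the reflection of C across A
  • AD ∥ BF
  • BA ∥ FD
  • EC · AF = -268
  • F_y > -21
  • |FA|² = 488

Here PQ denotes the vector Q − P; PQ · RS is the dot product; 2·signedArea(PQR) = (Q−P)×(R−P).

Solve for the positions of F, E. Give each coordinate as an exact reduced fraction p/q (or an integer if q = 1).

E = (-2/3, -8/3)
F = (1, -20)

1. F_x = 1  [BA ∥ FD ∩ AD ∥ BF]
2. F_y = -20  [BA ∥ FD ∩ AD ∥ BF]
   → F = (1, -20)
3. E_x = -2/3  [E is the centroid of △ACF]
4. E_y = -8/3  [E is the centroid of △ACF]
   → E = (-2/3, -8/3)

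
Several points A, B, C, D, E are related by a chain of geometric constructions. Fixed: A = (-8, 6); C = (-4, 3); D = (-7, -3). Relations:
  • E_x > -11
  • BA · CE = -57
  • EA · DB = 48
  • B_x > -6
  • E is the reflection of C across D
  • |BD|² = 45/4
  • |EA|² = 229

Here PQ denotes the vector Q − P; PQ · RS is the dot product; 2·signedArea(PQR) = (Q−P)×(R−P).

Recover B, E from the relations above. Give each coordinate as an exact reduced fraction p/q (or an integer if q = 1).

1. E_x = -10  [E is the reflection of C across D]
2. E_y = -9  [E is the reflection of C across D]
   → E = (-10, -9)
3. B_x = -11/2  [BA · CE = -57 ∩ EA · DB = 48]
4. B_y = 0  [BA · CE = -57 ∩ EA · DB = 48]
   → B = (-11/2, 0)

B = (-11/2, 0)
E = (-10, -9)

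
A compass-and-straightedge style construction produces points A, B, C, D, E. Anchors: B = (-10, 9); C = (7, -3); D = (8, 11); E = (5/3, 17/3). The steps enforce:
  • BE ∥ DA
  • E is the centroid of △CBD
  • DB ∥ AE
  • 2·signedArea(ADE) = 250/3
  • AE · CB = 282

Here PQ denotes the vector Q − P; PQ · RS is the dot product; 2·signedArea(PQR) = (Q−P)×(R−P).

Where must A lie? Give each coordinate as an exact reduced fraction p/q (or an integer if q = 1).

1. A_x = 59/3  [DB ∥ AE ∩ BE ∥ DA]
2. A_y = 23/3  [DB ∥ AE ∩ BE ∥ DA]
   → A = (59/3, 23/3)

A = (59/3, 23/3)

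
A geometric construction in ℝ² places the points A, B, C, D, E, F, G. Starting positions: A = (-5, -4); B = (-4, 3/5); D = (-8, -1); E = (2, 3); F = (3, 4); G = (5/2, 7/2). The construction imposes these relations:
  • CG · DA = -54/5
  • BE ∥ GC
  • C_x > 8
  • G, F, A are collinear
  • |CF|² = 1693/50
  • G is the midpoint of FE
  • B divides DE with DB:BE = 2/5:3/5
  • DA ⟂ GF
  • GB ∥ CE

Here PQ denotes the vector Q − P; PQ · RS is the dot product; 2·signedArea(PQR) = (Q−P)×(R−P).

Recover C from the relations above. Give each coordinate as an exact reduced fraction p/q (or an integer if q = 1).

1. C_x = 17/2  [GB ∥ CE ∩ BE ∥ GC]
2. C_y = 59/10  [GB ∥ CE ∩ BE ∥ GC]
   → C = (17/2, 59/10)

C = (17/2, 59/10)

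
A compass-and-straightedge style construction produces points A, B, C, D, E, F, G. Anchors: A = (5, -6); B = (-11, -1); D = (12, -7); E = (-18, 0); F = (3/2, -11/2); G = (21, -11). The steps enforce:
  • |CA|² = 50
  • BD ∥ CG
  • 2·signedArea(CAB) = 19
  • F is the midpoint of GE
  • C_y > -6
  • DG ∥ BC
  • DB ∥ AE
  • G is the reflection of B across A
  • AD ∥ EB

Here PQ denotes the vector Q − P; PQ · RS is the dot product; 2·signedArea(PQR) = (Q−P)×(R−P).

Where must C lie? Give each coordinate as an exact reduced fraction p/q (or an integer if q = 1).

C = (-2, -5)

1. C_x = -2  [BD ∥ CG ∩ DG ∥ BC]
2. C_y = -5  [BD ∥ CG ∩ DG ∥ BC]
   → C = (-2, -5)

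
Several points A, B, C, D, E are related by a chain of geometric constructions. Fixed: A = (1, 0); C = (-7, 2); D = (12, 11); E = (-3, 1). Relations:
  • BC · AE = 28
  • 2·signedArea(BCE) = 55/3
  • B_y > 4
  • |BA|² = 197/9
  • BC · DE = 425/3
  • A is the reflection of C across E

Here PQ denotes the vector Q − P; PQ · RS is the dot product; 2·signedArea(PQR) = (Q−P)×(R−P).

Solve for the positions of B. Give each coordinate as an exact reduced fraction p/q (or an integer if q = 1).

B = (2/3, 14/3)

1. B_x = 2/3  [2·signedArea(BCE) = 55/3 ∩ BC · DE = 425/3]
2. B_y = 14/3  [2·signedArea(BCE) = 55/3 ∩ BC · DE = 425/3]
   → B = (2/3, 14/3)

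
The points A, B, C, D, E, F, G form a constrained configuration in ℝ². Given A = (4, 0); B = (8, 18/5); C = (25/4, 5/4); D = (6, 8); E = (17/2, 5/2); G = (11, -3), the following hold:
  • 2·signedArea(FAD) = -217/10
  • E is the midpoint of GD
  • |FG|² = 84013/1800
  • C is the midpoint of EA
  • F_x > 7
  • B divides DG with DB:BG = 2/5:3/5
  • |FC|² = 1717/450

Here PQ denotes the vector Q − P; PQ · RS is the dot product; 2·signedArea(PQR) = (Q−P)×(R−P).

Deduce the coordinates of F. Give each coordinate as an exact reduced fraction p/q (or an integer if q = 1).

F = (89/12, 169/60)

1. F_x = 89/12  [line -8·x + 2·y + 537/10 = 0 ∩ |FG|² = 84013/1800]
2. F_y = 169/60  [line -8·x + 2·y + 537/10 = 0 ∩ |FG|² = 84013/1800]
   → F = (89/12, 169/60)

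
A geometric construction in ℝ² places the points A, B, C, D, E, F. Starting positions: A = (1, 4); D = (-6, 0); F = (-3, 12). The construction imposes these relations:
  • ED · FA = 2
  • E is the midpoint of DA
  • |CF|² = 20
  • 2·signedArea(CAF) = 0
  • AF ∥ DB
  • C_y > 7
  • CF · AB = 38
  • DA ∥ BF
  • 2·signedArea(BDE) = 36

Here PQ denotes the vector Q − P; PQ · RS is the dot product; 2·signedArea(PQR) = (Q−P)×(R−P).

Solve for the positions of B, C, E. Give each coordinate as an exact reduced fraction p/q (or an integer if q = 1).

1. B_x = -10  [DA ∥ BF ∩ AF ∥ DB]
2. B_y = 8  [DA ∥ BF ∩ AF ∥ DB]
   → B = (-10, 8)
3. C_x = -1  [2·signedArea(CAF) = 0 ∩ CF · AB = 38]
4. C_y = 8  [2·signedArea(CAF) = 0 ∩ CF · AB = 38]
   → C = (-1, 8)
5. E_x = -5/2  [E is the midpoint of DA]
6. E_y = 2  [E is the midpoint of DA]
   → E = (-5/2, 2)

B = (-10, 8)
C = (-1, 8)
E = (-5/2, 2)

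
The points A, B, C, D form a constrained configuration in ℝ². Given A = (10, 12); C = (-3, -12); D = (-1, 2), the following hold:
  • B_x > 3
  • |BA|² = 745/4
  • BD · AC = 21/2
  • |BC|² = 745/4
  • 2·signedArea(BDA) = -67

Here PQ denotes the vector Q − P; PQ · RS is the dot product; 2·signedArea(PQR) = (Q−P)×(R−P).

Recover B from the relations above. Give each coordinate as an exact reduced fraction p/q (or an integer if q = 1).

B = (7/2, 0)

1. B_x = 7/2  [BD · AC = 21/2 ∩ 2·signedArea(BDA) = -67]
2. B_y = 0  [BD · AC = 21/2 ∩ 2·signedArea(BDA) = -67]
   → B = (7/2, 0)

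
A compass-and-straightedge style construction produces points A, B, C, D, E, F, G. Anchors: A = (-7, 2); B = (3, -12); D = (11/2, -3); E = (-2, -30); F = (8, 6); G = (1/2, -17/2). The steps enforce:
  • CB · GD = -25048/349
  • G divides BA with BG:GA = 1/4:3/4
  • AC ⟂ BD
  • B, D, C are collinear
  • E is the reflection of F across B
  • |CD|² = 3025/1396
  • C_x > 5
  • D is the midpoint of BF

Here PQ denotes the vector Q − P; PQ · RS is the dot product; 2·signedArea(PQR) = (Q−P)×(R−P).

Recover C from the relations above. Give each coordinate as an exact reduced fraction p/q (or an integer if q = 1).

1. C_x = 2057/349  [B, D, C are collinear ∩ AC ⟂ BD]
2. C_y = -552/349  [B, D, C are collinear ∩ AC ⟂ BD]
   → C = (2057/349, -552/349)

C = (2057/349, -552/349)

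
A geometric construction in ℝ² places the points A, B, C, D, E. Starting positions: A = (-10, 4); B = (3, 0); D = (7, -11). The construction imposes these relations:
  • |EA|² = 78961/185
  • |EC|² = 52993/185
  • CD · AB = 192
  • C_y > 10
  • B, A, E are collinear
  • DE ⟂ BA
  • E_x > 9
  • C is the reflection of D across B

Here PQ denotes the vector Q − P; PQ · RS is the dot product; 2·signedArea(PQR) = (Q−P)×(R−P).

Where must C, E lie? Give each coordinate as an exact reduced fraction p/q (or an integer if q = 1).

1. C_x = -1  [C is the reflection of D across B]
2. C_y = 11  [C is the reflection of D across B]
   → C = (-1, 11)
3. E_x = 1803/185  [B, A, E are collinear ∩ DE ⟂ BA]
4. E_y = -384/185  [B, A, E are collinear ∩ DE ⟂ BA]
   → E = (1803/185, -384/185)

C = (-1, 11)
E = (1803/185, -384/185)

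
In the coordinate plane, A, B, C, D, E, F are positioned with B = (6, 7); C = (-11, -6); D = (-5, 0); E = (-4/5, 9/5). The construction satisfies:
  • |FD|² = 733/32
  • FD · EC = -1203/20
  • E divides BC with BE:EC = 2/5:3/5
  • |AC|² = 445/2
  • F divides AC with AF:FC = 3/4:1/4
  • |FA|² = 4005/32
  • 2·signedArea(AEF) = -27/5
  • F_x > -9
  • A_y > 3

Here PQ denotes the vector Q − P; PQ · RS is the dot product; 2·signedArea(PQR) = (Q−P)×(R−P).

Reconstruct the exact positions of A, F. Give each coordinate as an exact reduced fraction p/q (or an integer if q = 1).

1. F_x = -65/8  [line 51/5·x + 39/5·y + 2223/20 = 0 ∩ |FD|² = 733/32]
2. F_y = -29/8  [line 51/5·x + 39/5·y + 2223/20 = 0 ∩ |FD|² = 733/32]
   → F = (-65/8, -29/8)
3. A_x = 1/2  [2·signedArea(AEF) = -27/5 ∩ F divides AC with AF:FC = 3/4:1/4]
4. A_y = 7/2  [2·signedArea(AEF) = -27/5 ∩ F divides AC with AF:FC = 3/4:1/4]
   → A = (1/2, 7/2)

A = (1/2, 7/2)
F = (-65/8, -29/8)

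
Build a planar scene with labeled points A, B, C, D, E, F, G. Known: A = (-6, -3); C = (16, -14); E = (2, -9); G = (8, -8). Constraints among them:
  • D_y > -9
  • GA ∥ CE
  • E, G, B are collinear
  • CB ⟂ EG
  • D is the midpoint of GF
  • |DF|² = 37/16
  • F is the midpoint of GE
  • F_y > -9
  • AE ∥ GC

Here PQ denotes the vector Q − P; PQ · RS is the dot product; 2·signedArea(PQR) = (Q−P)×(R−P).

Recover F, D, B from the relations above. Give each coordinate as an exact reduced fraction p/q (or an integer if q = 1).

B = (548/37, -254/37)
D = (13/2, -33/4)
F = (5, -17/2)

1. F_x = 5  [F is the midpoint of GE]
2. F_y = -17/2  [F is the midpoint of GE]
   → F = (5, -17/2)
3. D_x = 13/2  [D is the midpoint of GF]
4. D_y = -33/4  [D is the midpoint of GF]
   → D = (13/2, -33/4)
5. B_x = 548/37  [E, G, B are collinear ∩ CB ⟂ EG]
6. B_y = -254/37  [E, G, B are collinear ∩ CB ⟂ EG]
   → B = (548/37, -254/37)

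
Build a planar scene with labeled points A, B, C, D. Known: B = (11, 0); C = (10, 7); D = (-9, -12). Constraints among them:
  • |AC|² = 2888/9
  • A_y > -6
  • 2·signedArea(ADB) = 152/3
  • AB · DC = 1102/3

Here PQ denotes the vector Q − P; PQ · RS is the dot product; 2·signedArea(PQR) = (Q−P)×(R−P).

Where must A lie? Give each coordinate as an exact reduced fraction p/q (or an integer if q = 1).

A = (-8/3, -17/3)

1. A_x = -8/3  [2·signedArea(ADB) = 152/3 ∩ AB · DC = 1102/3]
2. A_y = -17/3  [2·signedArea(ADB) = 152/3 ∩ AB · DC = 1102/3]
   → A = (-8/3, -17/3)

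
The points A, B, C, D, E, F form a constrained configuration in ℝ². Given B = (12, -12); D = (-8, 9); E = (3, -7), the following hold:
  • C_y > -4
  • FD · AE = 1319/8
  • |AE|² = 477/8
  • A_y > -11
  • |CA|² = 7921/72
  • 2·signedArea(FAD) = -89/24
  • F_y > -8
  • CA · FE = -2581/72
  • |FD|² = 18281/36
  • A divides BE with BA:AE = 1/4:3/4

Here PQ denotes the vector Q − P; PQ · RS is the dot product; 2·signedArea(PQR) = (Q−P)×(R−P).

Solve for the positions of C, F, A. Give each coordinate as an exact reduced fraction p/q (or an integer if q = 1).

1. A_x = 39/4  [A divides BE with BA:AE = 1/4:3/4]
2. A_y = -43/4  [A divides BE with BA:AE = 1/4:3/4]
   → A = (39/4, -43/4)
3. F_x = 43/6  [FD · AE = 1319/8 ∩ 2·signedArea(FAD) = -89/24]
4. F_y = -23/3  [FD · AE = 1319/8 ∩ 2·signedArea(FAD) = -89/24]
   → F = (43/6, -23/3)
5. C_x = 7/3  [line 25/6·x + -2/3·y + -215/18 = 0 ∩ |CA|² = 7921/72]
6. C_y = -10/3  [line 25/6·x + -2/3·y + -215/18 = 0 ∩ |CA|² = 7921/72]
   → C = (7/3, -10/3)

A = (39/4, -43/4)
C = (7/3, -10/3)
F = (43/6, -23/3)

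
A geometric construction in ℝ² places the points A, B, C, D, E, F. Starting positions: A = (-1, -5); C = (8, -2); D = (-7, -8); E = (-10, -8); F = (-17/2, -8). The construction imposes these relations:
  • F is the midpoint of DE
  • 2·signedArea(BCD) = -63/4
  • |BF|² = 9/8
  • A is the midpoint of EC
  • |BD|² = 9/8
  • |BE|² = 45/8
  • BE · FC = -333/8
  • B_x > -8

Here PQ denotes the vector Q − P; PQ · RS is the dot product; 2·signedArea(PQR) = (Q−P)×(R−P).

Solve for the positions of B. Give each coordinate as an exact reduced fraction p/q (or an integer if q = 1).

B = (-31/4, -29/4)

1. B_x = -31/4  [2·signedArea(BCD) = -63/4 ∩ BE · FC = -333/8]
2. B_y = -29/4  [2·signedArea(BCD) = -63/4 ∩ BE · FC = -333/8]
   → B = (-31/4, -29/4)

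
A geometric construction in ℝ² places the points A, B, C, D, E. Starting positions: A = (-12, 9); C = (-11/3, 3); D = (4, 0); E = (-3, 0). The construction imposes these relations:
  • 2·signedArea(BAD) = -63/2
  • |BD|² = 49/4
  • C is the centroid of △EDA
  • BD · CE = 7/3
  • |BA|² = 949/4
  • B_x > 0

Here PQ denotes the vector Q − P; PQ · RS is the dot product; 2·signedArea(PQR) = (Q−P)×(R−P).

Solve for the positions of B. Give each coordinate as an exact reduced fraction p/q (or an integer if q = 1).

B = (1/2, 0)

1. B_x = 1/2  [BD · CE = 7/3 ∩ 2·signedArea(BAD) = -63/2]
2. B_y = 0  [BD · CE = 7/3 ∩ 2·signedArea(BAD) = -63/2]
   → B = (1/2, 0)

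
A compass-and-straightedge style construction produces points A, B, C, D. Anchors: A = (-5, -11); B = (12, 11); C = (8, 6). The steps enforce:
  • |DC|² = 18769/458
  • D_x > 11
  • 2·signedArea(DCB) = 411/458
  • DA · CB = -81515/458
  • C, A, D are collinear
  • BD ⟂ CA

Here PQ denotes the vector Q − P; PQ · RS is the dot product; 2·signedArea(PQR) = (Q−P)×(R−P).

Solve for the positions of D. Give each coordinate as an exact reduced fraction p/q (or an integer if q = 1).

1. D_x = 5445/458  [C, A, D are collinear ∩ BD ⟂ CA]
2. D_y = 5077/458  [C, A, D are collinear ∩ BD ⟂ CA]
   → D = (5445/458, 5077/458)

D = (5445/458, 5077/458)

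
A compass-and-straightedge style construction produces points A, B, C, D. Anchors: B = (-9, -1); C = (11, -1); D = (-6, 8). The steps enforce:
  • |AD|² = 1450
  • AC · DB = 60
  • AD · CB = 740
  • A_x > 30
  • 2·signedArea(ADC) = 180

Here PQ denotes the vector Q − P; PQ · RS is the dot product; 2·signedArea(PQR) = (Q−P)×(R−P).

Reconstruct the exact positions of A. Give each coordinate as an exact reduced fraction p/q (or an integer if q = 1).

A = (31, -1)

1. A_x = 31  [AD · CB = 740 ∩ 2·signedArea(ADC) = 180]
2. A_y = -1  [AD · CB = 740 ∩ 2·signedArea(ADC) = 180]
   → A = (31, -1)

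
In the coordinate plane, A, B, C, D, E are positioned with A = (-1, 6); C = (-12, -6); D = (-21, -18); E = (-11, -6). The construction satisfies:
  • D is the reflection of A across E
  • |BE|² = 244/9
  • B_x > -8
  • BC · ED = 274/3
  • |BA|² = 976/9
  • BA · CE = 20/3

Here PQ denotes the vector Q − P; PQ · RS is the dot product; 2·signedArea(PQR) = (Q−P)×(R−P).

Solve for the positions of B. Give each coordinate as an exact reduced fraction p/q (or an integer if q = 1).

1. B_x = -23/3  [BA · CE = 20/3 ∩ BC · ED = 274/3]
2. B_y = -2  [BA · CE = 20/3 ∩ BC · ED = 274/3]
   → B = (-23/3, -2)

B = (-23/3, -2)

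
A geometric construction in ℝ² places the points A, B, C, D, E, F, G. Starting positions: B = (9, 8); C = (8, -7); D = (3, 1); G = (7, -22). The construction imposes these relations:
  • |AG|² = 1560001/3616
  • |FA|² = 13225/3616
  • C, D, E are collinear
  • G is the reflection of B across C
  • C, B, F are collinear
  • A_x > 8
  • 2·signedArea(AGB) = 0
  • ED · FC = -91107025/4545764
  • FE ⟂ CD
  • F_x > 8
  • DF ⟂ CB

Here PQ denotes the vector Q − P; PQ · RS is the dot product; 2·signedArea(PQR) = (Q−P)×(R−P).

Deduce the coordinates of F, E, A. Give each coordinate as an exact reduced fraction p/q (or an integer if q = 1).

A = (7577/904, -1153/904)
E = (94787/20114, -17499/10057)
F = (1923/226, 143/226)

1. F_x = 1923/226  [C, B, F are collinear ∩ DF ⟂ CB]
2. F_y = 143/226  [C, B, F are collinear ∩ DF ⟂ CB]
   → F = (1923/226, 143/226)
3. E_x = 94787/20114  [C, D, E are collinear ∩ FE ⟂ CD]
4. E_y = -17499/10057  [C, D, E are collinear ∩ FE ⟂ CD]
   → E = (94787/20114, -17499/10057)
5. A_x = 7577/904  [line -30·x + 2·y + 254 = 0 ∩ |AG|² = 1560001/3616]
6. A_y = -1153/904  [line -30·x + 2·y + 254 = 0 ∩ |AG|² = 1560001/3616]
   → A = (7577/904, -1153/904)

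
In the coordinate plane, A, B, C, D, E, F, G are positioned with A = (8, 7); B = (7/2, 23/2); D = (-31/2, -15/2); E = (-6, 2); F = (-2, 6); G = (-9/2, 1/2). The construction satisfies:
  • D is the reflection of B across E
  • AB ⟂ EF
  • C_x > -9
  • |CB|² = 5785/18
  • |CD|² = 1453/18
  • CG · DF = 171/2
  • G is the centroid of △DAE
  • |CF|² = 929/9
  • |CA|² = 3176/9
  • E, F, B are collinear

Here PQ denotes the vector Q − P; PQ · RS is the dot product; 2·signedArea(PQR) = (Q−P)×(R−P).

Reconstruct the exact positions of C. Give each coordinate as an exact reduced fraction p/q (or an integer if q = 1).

C = (-26/3, -5/3)

1. C_x = -26/3  [line -27/2·x + -27/2·y + -279/2 = 0 ∩ |CB|² = 5785/18]
2. C_y = -5/3  [line -27/2·x + -27/2·y + -279/2 = 0 ∩ |CB|² = 5785/18]
   → C = (-26/3, -5/3)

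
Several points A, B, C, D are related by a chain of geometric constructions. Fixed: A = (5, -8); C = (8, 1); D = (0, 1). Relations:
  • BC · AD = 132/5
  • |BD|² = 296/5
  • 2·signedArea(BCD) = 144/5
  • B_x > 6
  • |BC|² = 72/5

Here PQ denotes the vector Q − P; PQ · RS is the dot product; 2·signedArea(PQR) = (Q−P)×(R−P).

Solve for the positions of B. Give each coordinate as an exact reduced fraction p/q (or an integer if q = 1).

1. B_x = 34/5  [2·signedArea(BCD) = 144/5 ∩ BC · AD = 132/5]
2. B_y = -13/5  [2·signedArea(BCD) = 144/5 ∩ BC · AD = 132/5]
   → B = (34/5, -13/5)

B = (34/5, -13/5)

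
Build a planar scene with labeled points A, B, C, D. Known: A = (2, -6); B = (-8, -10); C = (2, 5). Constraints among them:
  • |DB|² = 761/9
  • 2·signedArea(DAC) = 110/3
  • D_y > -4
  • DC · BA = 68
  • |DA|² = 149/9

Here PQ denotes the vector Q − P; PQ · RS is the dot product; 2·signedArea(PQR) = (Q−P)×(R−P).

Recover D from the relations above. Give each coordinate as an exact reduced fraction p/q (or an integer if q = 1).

D = (-4/3, -11/3)

1. D_x = -4/3  [2·signedArea(DAC) = 110/3 ∩ DC · BA = 68]
2. D_y = -11/3  [2·signedArea(DAC) = 110/3 ∩ DC · BA = 68]
   → D = (-4/3, -11/3)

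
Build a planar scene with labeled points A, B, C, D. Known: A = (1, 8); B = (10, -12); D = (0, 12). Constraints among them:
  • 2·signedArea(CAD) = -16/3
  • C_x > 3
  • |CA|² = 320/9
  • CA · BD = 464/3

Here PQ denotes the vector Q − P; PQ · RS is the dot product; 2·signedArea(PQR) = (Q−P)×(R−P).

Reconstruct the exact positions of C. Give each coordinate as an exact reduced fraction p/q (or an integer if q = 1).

1. C_x = 11/3  [2·signedArea(CAD) = -16/3 ∩ CA · BD = 464/3]
2. C_y = 8/3  [2·signedArea(CAD) = -16/3 ∩ CA · BD = 464/3]
   → C = (11/3, 8/3)

C = (11/3, 8/3)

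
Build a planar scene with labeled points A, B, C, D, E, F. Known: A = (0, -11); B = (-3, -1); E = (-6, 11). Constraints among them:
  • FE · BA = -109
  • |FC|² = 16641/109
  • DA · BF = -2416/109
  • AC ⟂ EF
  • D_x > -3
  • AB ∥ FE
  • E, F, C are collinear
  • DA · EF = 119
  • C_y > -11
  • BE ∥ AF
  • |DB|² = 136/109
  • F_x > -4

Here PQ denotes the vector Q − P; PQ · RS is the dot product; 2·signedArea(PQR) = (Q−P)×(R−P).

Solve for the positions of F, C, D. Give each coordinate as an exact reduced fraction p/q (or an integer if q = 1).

C = (60/109, -1181/109)
D = (-297/109, 9/109)
F = (-3, 1)

1. F_x = -3  [AB ∥ FE ∩ BE ∥ AF]
2. F_y = 1  [AB ∥ FE ∩ BE ∥ AF]
   → F = (-3, 1)
3. C_x = 60/109  [E, F, C are collinear ∩ AC ⟂ EF]
4. C_y = -1181/109  [E, F, C are collinear ∩ AC ⟂ EF]
   → C = (60/109, -1181/109)
5. D_x = -297/109  [DA · BF = -2416/109 ∩ DA · EF = 119]
6. D_y = 9/109  [DA · BF = -2416/109 ∩ DA · EF = 119]
   → D = (-297/109, 9/109)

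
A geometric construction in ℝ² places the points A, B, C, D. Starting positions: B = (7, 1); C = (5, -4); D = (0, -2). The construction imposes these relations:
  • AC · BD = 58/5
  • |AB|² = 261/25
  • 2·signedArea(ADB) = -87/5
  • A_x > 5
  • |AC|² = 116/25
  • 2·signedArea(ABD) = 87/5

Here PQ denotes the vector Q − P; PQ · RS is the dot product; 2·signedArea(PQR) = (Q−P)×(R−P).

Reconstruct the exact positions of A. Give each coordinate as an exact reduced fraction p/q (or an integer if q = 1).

A = (29/5, -2)

1. A_x = 29/5  [2·signedArea(ADB) = -87/5 ∩ AC · BD = 58/5]
2. A_y = -2  [2·signedArea(ADB) = -87/5 ∩ AC · BD = 58/5]
   → A = (29/5, -2)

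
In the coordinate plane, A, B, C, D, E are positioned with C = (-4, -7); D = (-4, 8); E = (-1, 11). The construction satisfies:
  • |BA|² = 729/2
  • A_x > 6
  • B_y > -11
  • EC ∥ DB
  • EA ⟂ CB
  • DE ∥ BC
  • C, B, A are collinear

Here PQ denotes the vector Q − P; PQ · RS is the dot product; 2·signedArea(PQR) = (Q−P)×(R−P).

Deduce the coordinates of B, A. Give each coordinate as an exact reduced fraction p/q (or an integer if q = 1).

A = (13/2, 7/2)
B = (-7, -10)

1. B_x = -7  [DE ∥ BC ∩ EC ∥ DB]
2. B_y = -10  [DE ∥ BC ∩ EC ∥ DB]
   → B = (-7, -10)
3. A_x = 13/2  [C, B, A are collinear ∩ EA ⟂ CB]
4. A_y = 7/2  [C, B, A are collinear ∩ EA ⟂ CB]
   → A = (13/2, 7/2)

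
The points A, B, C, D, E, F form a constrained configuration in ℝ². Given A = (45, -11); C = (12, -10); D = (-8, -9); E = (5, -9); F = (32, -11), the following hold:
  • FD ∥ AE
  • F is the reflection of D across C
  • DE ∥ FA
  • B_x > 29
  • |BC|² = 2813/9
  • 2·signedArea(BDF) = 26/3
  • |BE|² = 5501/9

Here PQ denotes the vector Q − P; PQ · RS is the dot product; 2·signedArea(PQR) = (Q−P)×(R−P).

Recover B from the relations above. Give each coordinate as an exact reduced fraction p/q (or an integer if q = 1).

B = (89/3, -32/3)

1. B_x = 89/3  [line 2·x + 40·y + 1102/3 = 0 ∩ |BC|² = 2813/9]
2. B_y = -32/3  [line 2·x + 40·y + 1102/3 = 0 ∩ |BC|² = 2813/9]
   → B = (89/3, -32/3)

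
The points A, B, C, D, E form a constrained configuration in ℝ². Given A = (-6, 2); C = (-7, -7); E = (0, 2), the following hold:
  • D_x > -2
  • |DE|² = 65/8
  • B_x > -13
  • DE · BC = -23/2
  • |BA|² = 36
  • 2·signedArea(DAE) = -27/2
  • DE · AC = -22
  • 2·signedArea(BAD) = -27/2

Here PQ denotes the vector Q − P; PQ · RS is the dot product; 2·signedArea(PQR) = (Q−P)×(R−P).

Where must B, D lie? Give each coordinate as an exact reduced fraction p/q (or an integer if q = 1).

B = (-12, 2)
D = (-7/4, -1/4)

1. D_x = -7/4  [DE · AC = -22 ∩ 2·signedArea(DAE) = -27/2]
2. D_y = -1/4  [DE · AC = -22 ∩ 2·signedArea(DAE) = -27/2]
   → D = (-7/4, -1/4)
3. B_x = -12  [2·signedArea(BAD) = -27/2 ∩ DE · BC = -23/2]
4. B_y = 2  [2·signedArea(BAD) = -27/2 ∩ DE · BC = -23/2]
   → B = (-12, 2)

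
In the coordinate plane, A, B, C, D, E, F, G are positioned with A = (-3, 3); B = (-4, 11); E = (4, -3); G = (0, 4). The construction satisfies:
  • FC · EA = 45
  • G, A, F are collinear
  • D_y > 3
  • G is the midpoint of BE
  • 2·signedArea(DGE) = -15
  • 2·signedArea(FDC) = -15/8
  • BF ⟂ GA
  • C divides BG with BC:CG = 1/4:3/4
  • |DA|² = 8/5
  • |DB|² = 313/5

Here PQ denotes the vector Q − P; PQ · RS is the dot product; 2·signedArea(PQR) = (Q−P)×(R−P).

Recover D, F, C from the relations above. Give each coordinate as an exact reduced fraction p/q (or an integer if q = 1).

C = (-3, 37/4)
D = (-9/5, 17/5)
F = (-3/2, 7/2)

1. F_x = -3/2  [G, A, F are collinear ∩ BF ⟂ GA]
2. F_y = 7/2  [G, A, F are collinear ∩ BF ⟂ GA]
   → F = (-3/2, 7/2)
3. C_x = -3  [C divides BG with BC:CG = 1/4:3/4]
4. C_y = 37/4  [C divides BG with BC:CG = 1/4:3/4]
   → C = (-3, 37/4)
5. D_x = -9/5  [2·signedArea(DGE) = -15 ∩ 2·signedArea(FDC) = -15/8]
6. D_y = 17/5  [2·signedArea(DGE) = -15 ∩ 2·signedArea(FDC) = -15/8]
   → D = (-9/5, 17/5)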